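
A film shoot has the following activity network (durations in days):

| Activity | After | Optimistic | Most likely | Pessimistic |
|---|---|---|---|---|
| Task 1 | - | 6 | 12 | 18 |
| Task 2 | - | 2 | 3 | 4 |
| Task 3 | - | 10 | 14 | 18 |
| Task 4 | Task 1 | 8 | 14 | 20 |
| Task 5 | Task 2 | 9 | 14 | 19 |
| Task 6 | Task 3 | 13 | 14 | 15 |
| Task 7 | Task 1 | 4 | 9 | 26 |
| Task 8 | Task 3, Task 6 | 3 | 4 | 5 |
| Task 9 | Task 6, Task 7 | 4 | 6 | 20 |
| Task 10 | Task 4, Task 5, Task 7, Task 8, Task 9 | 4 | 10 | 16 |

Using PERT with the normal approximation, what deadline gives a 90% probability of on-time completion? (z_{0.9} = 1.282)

te_Task 1 = (6 + 4·12 + 18)/6 = 72/6 = 12; σ²_Task 1 = ((18−6)/6)² = 4.000
te_Task 2 = (2 + 4·3 + 4)/6 = 18/6 = 3; σ²_Task 2 = ((4−2)/6)² = 0.111
te_Task 3 = (10 + 4·14 + 18)/6 = 84/6 = 14; σ²_Task 3 = ((18−10)/6)² = 1.778
te_Task 4 = (8 + 4·14 + 20)/6 = 84/6 = 14; σ²_Task 4 = ((20−8)/6)² = 4.000
te_Task 5 = (9 + 4·14 + 19)/6 = 84/6 = 14; σ²_Task 5 = ((19−9)/6)² = 2.778
te_Task 6 = (13 + 4·14 + 15)/6 = 84/6 = 14; σ²_Task 6 = ((15−13)/6)² = 0.111
te_Task 7 = (4 + 4·9 + 26)/6 = 66/6 = 11; σ²_Task 7 = ((26−4)/6)² = 13.444
te_Task 8 = (3 + 4·4 + 5)/6 = 24/6 = 4; σ²_Task 8 = ((5−3)/6)² = 0.111
te_Task 9 = (4 + 4·6 + 20)/6 = 48/6 = 8; σ²_Task 9 = ((20−4)/6)² = 7.111
te_Task 10 = (4 + 4·10 + 16)/6 = 60/6 = 10; σ²_Task 10 = ((16−4)/6)² = 4.000

Forward pass:
ES_Task 1 = 0; EF_Task 1 = 12
ES_Task 2 = 0; EF_Task 2 = 3
ES_Task 3 = 0; EF_Task 3 = 14
ES_Task 4 = 12; EF_Task 4 = 12+14 = 26
ES_Task 5 = 3; EF_Task 5 = 3+14 = 17
ES_Task 6 = 14; EF_Task 6 = 14+14 = 28
ES_Task 7 = 12; EF_Task 7 = 12+11 = 23
ES_Task 8 = max(EF_Task 3=14, EF_Task 6=28) = 28; EF_Task 8 = 28+4 = 32
ES_Task 9 = max(EF_Task 6=28, EF_Task 7=23) = 28; EF_Task 9 = 28+8 = 36
ES_Task 10 = max(EF_Task 4=26, EF_Task 5=17, EF_Task 7=23, EF_Task 8=32, EF_Task 9=36) = 36; EF_Task 10 = 36+10 = 46
Expected project duration μ = 46 days. Critical path: Task 3 → Task 6 → Task 9 → Task 10.

Variance along critical path = 1.778 + 0.111 + 7.111 + 4.000 = 13.000; σ = 3.606 days.
D = μ + z·σ = 46 + 1.282·3.606 = 50.6 days

50.6 days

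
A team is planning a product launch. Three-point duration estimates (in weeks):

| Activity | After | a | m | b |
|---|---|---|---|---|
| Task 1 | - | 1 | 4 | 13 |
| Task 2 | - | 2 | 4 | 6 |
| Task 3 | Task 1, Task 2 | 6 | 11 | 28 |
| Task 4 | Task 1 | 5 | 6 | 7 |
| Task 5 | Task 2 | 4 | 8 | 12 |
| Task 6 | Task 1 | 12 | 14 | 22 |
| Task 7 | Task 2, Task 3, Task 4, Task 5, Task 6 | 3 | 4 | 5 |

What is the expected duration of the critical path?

te_Task 1 = (1 + 4·4 + 13)/6 = 30/6 = 5
te_Task 2 = (2 + 4·4 + 6)/6 = 24/6 = 4
te_Task 3 = (6 + 4·11 + 28)/6 = 78/6 = 13
te_Task 4 = (5 + 4·6 + 7)/6 = 36/6 = 6
te_Task 5 = (4 + 4·8 + 12)/6 = 48/6 = 8
te_Task 6 = (12 + 4·14 + 22)/6 = 90/6 = 15
te_Task 7 = (3 + 4·4 + 5)/6 = 24/6 = 4

Forward pass:
ES_Task 1 = 0; EF_Task 1 = 5
ES_Task 2 = 0; EF_Task 2 = 4
ES_Task 3 = max(EF_Task 1=5, EF_Task 2=4) = 5; EF_Task 3 = 5+13 = 18
ES_Task 4 = 5; EF_Task 4 = 5+6 = 11
ES_Task 5 = 4; EF_Task 5 = 4+8 = 12
ES_Task 6 = 5; EF_Task 6 = 5+15 = 20
ES_Task 7 = max(EF_Task 2=4, EF_Task 3=18, EF_Task 4=11, EF_Task 5=12, EF_Task 6=20) = 20; EF_Task 7 = 20+4 = 24
Expected project duration μ = 24 weeks. Critical path: Task 1 → Task 6 → Task 7.

24 weeks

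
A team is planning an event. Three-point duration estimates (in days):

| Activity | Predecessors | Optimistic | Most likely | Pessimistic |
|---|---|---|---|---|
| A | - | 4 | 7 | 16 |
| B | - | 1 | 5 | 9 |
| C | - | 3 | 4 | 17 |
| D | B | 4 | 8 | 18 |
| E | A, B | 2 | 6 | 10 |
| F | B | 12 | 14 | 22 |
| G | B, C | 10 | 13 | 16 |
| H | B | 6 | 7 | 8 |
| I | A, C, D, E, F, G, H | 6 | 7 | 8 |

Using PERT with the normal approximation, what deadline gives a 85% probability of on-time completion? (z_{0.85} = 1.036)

29.2 days

te_A = (4 + 4·7 + 16)/6 = 48/6 = 8; σ²_A = ((16−4)/6)² = 4.000
te_B = (1 + 4·5 + 9)/6 = 30/6 = 5; σ²_B = ((9−1)/6)² = 1.778
te_C = (3 + 4·4 + 17)/6 = 36/6 = 6; σ²_C = ((17−3)/6)² = 5.444
te_D = (4 + 4·8 + 18)/6 = 54/6 = 9; σ²_D = ((18−4)/6)² = 5.444
te_E = (2 + 4·6 + 10)/6 = 36/6 = 6; σ²_E = ((10−2)/6)² = 1.778
te_F = (12 + 4·14 + 22)/6 = 90/6 = 15; σ²_F = ((22−12)/6)² = 2.778
te_G = (10 + 4·13 + 16)/6 = 78/6 = 13; σ²_G = ((16−10)/6)² = 1.000
te_H = (6 + 4·7 + 8)/6 = 42/6 = 7; σ²_H = ((8−6)/6)² = 0.111
te_I = (6 + 4·7 + 8)/6 = 42/6 = 7; σ²_I = ((8−6)/6)² = 0.111

Forward pass:
ES_A = 0; EF_A = 8
ES_B = 0; EF_B = 5
ES_C = 0; EF_C = 6
ES_D = 5; EF_D = 5+9 = 14
ES_E = max(EF_A=8, EF_B=5) = 8; EF_E = 8+6 = 14
ES_F = 5; EF_F = 5+15 = 20
ES_G = max(EF_B=5, EF_C=6) = 6; EF_G = 6+13 = 19
ES_H = 5; EF_H = 5+7 = 12
ES_I = max(EF_A=8, EF_C=6, EF_D=14, EF_E=14, EF_F=20, EF_G=19, EF_H=12) = 20; EF_I = 20+7 = 27
Expected project duration μ = 27 days. Critical path: B → F → I.

Variance along critical path = 1.778 + 2.778 + 0.111 = 4.667; σ = 2.160 days.
D = μ + z·σ = 27 + 1.036·2.160 = 29.2 days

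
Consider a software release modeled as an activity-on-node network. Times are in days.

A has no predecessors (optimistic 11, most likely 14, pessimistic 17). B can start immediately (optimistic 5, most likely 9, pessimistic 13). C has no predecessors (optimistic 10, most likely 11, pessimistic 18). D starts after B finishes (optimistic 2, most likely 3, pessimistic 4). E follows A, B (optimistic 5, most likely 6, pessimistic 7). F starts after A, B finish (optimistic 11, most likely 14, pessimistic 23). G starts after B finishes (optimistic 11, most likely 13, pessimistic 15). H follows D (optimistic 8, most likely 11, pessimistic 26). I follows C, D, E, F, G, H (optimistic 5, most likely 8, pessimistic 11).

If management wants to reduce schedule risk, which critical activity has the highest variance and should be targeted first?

F

te_A = (11 + 4·14 + 17)/6 = 84/6 = 14; σ²_A = ((17−11)/6)² = 1.000
te_B = (5 + 4·9 + 13)/6 = 54/6 = 9; σ²_B = ((13−5)/6)² = 1.778
te_C = (10 + 4·11 + 18)/6 = 72/6 = 12; σ²_C = ((18−10)/6)² = 1.778
te_D = (2 + 4·3 + 4)/6 = 18/6 = 3; σ²_D = ((4−2)/6)² = 0.111
te_E = (5 + 4·6 + 7)/6 = 36/6 = 6; σ²_E = ((7−5)/6)² = 0.111
te_F = (11 + 4·14 + 23)/6 = 90/6 = 15; σ²_F = ((23−11)/6)² = 4.000
te_G = (11 + 4·13 + 15)/6 = 78/6 = 13; σ²_G = ((15−11)/6)² = 0.444
te_H = (8 + 4·11 + 26)/6 = 78/6 = 13; σ²_H = ((26−8)/6)² = 9.000
te_I = (5 + 4·8 + 11)/6 = 48/6 = 8; σ²_I = ((11−5)/6)² = 1.000

Forward pass:
ES_A = 0; EF_A = 14
ES_B = 0; EF_B = 9
ES_C = 0; EF_C = 12
ES_D = 9; EF_D = 9+3 = 12
ES_E = max(EF_A=14, EF_B=9) = 14; EF_E = 14+6 = 20
ES_F = max(EF_A=14, EF_B=9) = 14; EF_F = 14+15 = 29
ES_G = 9; EF_G = 9+13 = 22
ES_H = 12; EF_H = 12+13 = 25
ES_I = max(EF_C=12, EF_D=12, EF_E=20, EF_F=29, EF_G=22, EF_H=25) = 29; EF_I = 29+8 = 37
Expected project duration μ = 37 days. Critical path: A → F → I.

Variances on critical path: σ²_A=1.000, σ²_F=4.000, σ²_I=1.000.
Largest is σ²_F = 4.000.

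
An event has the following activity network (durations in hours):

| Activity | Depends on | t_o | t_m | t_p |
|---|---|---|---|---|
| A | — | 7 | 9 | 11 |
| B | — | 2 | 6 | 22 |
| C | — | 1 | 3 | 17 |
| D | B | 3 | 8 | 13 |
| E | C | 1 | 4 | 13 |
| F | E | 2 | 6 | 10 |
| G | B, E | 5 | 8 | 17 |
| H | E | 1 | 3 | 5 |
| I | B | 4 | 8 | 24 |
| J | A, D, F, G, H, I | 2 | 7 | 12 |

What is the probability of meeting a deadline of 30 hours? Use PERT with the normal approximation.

te_A = (7 + 4·9 + 11)/6 = 54/6 = 9; σ²_A = ((11−7)/6)² = 0.444
te_B = (2 + 4·6 + 22)/6 = 48/6 = 8; σ²_B = ((22−2)/6)² = 11.111
te_C = (1 + 4·3 + 17)/6 = 30/6 = 5; σ²_C = ((17−1)/6)² = 7.111
te_D = (3 + 4·8 + 13)/6 = 48/6 = 8; σ²_D = ((13−3)/6)² = 2.778
te_E = (1 + 4·4 + 13)/6 = 30/6 = 5; σ²_E = ((13−1)/6)² = 4.000
te_F = (2 + 4·6 + 10)/6 = 36/6 = 6; σ²_F = ((10−2)/6)² = 1.778
te_G = (5 + 4·8 + 17)/6 = 54/6 = 9; σ²_G = ((17−5)/6)² = 4.000
te_H = (1 + 4·3 + 5)/6 = 18/6 = 3; σ²_H = ((5−1)/6)² = 0.444
te_I = (4 + 4·8 + 24)/6 = 60/6 = 10; σ²_I = ((24−4)/6)² = 11.111
te_J = (2 + 4·7 + 12)/6 = 42/6 = 7; σ²_J = ((12−2)/6)² = 2.778

Forward pass:
ES_A = 0; EF_A = 9
ES_B = 0; EF_B = 8
ES_C = 0; EF_C = 5
ES_D = 8; EF_D = 8+8 = 16
ES_E = 5; EF_E = 5+5 = 10
ES_F = 10; EF_F = 10+6 = 16
ES_G = max(EF_B=8, EF_E=10) = 10; EF_G = 10+9 = 19
ES_H = 10; EF_H = 10+3 = 13
ES_I = 8; EF_I = 8+10 = 18
ES_J = max(EF_A=9, EF_D=16, EF_F=16, EF_G=19, EF_H=13, EF_I=18) = 19; EF_J = 19+7 = 26
Expected project duration μ = 26 hours. Critical path: C → E → G → J.

Variance along critical path = 7.111 + 4.000 + 4.000 + 2.778 = 17.889; σ = √17.889 = 4.230 hours.
Z = (30 − 26) / 4.230 = 0.946
P(T ≤ 30) = Φ(0.946) ≈ 0.828

0.828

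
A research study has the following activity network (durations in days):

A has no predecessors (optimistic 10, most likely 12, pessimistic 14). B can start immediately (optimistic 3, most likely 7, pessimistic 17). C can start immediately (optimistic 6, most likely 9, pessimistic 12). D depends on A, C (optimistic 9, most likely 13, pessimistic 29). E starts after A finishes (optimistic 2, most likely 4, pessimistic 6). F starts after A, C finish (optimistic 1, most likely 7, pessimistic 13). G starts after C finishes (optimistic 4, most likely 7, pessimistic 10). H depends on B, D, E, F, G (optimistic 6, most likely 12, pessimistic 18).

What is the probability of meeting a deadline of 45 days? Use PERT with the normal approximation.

te_A = (10 + 4·12 + 14)/6 = 72/6 = 12; σ²_A = ((14−10)/6)² = 0.444
te_B = (3 + 4·7 + 17)/6 = 48/6 = 8; σ²_B = ((17−3)/6)² = 5.444
te_C = (6 + 4·9 + 12)/6 = 54/6 = 9; σ²_C = ((12−6)/6)² = 1.000
te_D = (9 + 4·13 + 29)/6 = 90/6 = 15; σ²_D = ((29−9)/6)² = 11.111
te_E = (2 + 4·4 + 6)/6 = 24/6 = 4; σ²_E = ((6−2)/6)² = 0.444
te_F = (1 + 4·7 + 13)/6 = 42/6 = 7; σ²_F = ((13−1)/6)² = 4.000
te_G = (4 + 4·7 + 10)/6 = 42/6 = 7; σ²_G = ((10−4)/6)² = 1.000
te_H = (6 + 4·12 + 18)/6 = 72/6 = 12; σ²_H = ((18−6)/6)² = 4.000

Forward pass:
ES_A = 0; EF_A = 12
ES_B = 0; EF_B = 8
ES_C = 0; EF_C = 9
ES_D = max(EF_A=12, EF_C=9) = 12; EF_D = 12+15 = 27
ES_E = 12; EF_E = 12+4 = 16
ES_F = max(EF_A=12, EF_C=9) = 12; EF_F = 12+7 = 19
ES_G = 9; EF_G = 9+7 = 16
ES_H = max(EF_B=8, EF_D=27, EF_E=16, EF_F=19, EF_G=16) = 27; EF_H = 27+12 = 39
Expected project duration μ = 39 days. Critical path: A → D → H.

Variance along critical path = 0.444 + 11.111 + 4.000 = 15.556; σ = √15.556 = 3.944 days.
Z = (45 − 39) / 3.944 = 1.521
P(T ≤ 45) = Φ(1.521) ≈ 0.936

0.936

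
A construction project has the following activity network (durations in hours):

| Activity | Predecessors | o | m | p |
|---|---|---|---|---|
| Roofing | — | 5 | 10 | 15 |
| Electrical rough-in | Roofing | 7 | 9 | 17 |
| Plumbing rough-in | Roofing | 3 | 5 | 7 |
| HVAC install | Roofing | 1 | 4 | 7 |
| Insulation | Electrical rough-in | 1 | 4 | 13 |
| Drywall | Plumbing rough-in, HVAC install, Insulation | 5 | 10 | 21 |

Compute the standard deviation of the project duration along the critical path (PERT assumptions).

te_Roofing = (5 + 4·10 + 15)/6 = 60/6 = 10; σ²_Roofing = ((15−5)/6)² = 2.778
te_Electrical rough-in = (7 + 4·9 + 17)/6 = 60/6 = 10; σ²_Electrical rough-in = ((17−7)/6)² = 2.778
te_Plumbing rough-in = (3 + 4·5 + 7)/6 = 30/6 = 5; σ²_Plumbing rough-in = ((7−3)/6)² = 0.444
te_HVAC install = (1 + 4·4 + 7)/6 = 24/6 = 4; σ²_HVAC install = ((7−1)/6)² = 1.000
te_Insulation = (1 + 4·4 + 13)/6 = 30/6 = 5; σ²_Insulation = ((13−1)/6)² = 4.000
te_Drywall = (5 + 4·10 + 21)/6 = 66/6 = 11; σ²_Drywall = ((21−5)/6)² = 7.111

Forward pass:
ES_Roofing = 0; EF_Roofing = 10
ES_Electrical rough-in = 10; EF_Electrical rough-in = 10+10 = 20
ES_Plumbing rough-in = 10; EF_Plumbing rough-in = 10+5 = 15
ES_HVAC install = 10; EF_HVAC install = 10+4 = 14
ES_Insulation = 20; EF_Insulation = 20+5 = 25
ES_Drywall = max(EF_Plumbing rough-in=15, EF_HVAC install=14, EF_Insulation=25) = 25; EF_Drywall = 25+11 = 36
Expected project duration μ = 36 hours. Critical path: Roofing → Electrical rough-in → Insulation → Drywall.

Variance along critical path = 2.778 + 2.778 + 4.000 + 7.111 = 16.667
σ = √16.667 = 4.082 hours

4.08 hours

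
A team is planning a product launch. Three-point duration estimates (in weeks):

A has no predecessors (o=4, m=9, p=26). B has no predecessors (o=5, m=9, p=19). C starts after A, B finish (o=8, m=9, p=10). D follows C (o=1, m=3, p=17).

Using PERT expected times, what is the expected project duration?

25 weeks

te_A = (4 + 4·9 + 26)/6 = 66/6 = 11
te_B = (5 + 4·9 + 19)/6 = 60/6 = 10
te_C = (8 + 4·9 + 10)/6 = 54/6 = 9
te_D = (1 + 4·3 + 17)/6 = 30/6 = 5

Forward pass:
ES_A = 0; EF_A = 11
ES_B = 0; EF_B = 10
ES_C = max(EF_A=11, EF_B=10) = 11; EF_C = 11+9 = 20
ES_D = 20; EF_D = 20+5 = 25
Expected project duration μ = 25 weeks. Critical path: A → C → D.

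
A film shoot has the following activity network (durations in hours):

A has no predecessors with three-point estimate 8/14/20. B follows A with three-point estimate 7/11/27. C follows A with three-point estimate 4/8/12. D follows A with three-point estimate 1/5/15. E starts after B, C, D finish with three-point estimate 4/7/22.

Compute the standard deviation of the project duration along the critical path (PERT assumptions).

te_A = (8 + 4·14 + 20)/6 = 84/6 = 14; σ²_A = ((20−8)/6)² = 4.000
te_B = (7 + 4·11 + 27)/6 = 78/6 = 13; σ²_B = ((27−7)/6)² = 11.111
te_C = (4 + 4·8 + 12)/6 = 48/6 = 8; σ²_C = ((12−4)/6)² = 1.778
te_D = (1 + 4·5 + 15)/6 = 36/6 = 6; σ²_D = ((15−1)/6)² = 5.444
te_E = (4 + 4·7 + 22)/6 = 54/6 = 9; σ²_E = ((22−4)/6)² = 9.000

Forward pass:
ES_A = 0; EF_A = 14
ES_B = 14; EF_B = 14+13 = 27
ES_C = 14; EF_C = 14+8 = 22
ES_D = 14; EF_D = 14+6 = 20
ES_E = max(EF_B=27, EF_C=22, EF_D=20) = 27; EF_E = 27+9 = 36
Expected project duration μ = 36 hours. Critical path: A → B → E.

Variance along critical path = 4.000 + 11.111 + 9.000 = 24.111
σ = √24.111 = 4.910 hours

4.91 hours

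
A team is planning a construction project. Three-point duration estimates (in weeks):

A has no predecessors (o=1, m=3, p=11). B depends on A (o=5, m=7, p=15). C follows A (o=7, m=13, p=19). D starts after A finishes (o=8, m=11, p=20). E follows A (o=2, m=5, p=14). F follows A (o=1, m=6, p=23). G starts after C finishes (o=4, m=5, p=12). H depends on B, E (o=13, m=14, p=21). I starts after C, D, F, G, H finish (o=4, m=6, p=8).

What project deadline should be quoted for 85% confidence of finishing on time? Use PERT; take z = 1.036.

te_A = (1 + 4·3 + 11)/6 = 24/6 = 4; σ²_A = ((11−1)/6)² = 2.778
te_B = (5 + 4·7 + 15)/6 = 48/6 = 8; σ²_B = ((15−5)/6)² = 2.778
te_C = (7 + 4·13 + 19)/6 = 78/6 = 13; σ²_C = ((19−7)/6)² = 4.000
te_D = (8 + 4·11 + 20)/6 = 72/6 = 12; σ²_D = ((20−8)/6)² = 4.000
te_E = (2 + 4·5 + 14)/6 = 36/6 = 6; σ²_E = ((14−2)/6)² = 4.000
te_F = (1 + 4·6 + 23)/6 = 48/6 = 8; σ²_F = ((23−1)/6)² = 13.444
te_G = (4 + 4·5 + 12)/6 = 36/6 = 6; σ²_G = ((12−4)/6)² = 1.778
te_H = (13 + 4·14 + 21)/6 = 90/6 = 15; σ²_H = ((21−13)/6)² = 1.778
te_I = (4 + 4·6 + 8)/6 = 36/6 = 6; σ²_I = ((8−4)/6)² = 0.444

Forward pass:
ES_A = 0; EF_A = 4
ES_B = 4; EF_B = 4+8 = 12
ES_C = 4; EF_C = 4+13 = 17
ES_D = 4; EF_D = 4+12 = 16
ES_E = 4; EF_E = 4+6 = 10
ES_F = 4; EF_F = 4+8 = 12
ES_G = 17; EF_G = 17+6 = 23
ES_H = max(EF_B=12, EF_E=10) = 12; EF_H = 12+15 = 27
ES_I = max(EF_C=17, EF_D=16, EF_F=12, EF_G=23, EF_H=27) = 27; EF_I = 27+6 = 33
Expected project duration μ = 33 weeks. Critical path: A → B → H → I.

Variance along critical path = 2.778 + 2.778 + 1.778 + 0.444 = 7.778; σ = 2.789 weeks.
D = μ + z·σ = 33 + 1.036·2.789 = 35.9 weeks

35.9 weeks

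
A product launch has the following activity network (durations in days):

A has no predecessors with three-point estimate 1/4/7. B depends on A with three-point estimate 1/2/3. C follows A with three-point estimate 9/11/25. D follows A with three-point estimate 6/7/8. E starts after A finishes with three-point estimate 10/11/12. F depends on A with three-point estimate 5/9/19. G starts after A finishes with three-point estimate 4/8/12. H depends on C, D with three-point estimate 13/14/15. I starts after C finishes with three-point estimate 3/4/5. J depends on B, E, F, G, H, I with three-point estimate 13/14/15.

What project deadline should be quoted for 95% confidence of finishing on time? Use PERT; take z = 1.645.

te_A = (1 + 4·4 + 7)/6 = 24/6 = 4; σ²_A = ((7−1)/6)² = 1.000
te_B = (1 + 4·2 + 3)/6 = 12/6 = 2; σ²_B = ((3−1)/6)² = 0.111
te_C = (9 + 4·11 + 25)/6 = 78/6 = 13; σ²_C = ((25−9)/6)² = 7.111
te_D = (6 + 4·7 + 8)/6 = 42/6 = 7; σ²_D = ((8−6)/6)² = 0.111
te_E = (10 + 4·11 + 12)/6 = 66/6 = 11; σ²_E = ((12−10)/6)² = 0.111
te_F = (5 + 4·9 + 19)/6 = 60/6 = 10; σ²_F = ((19−5)/6)² = 5.444
te_G = (4 + 4·8 + 12)/6 = 48/6 = 8; σ²_G = ((12−4)/6)² = 1.778
te_H = (13 + 4·14 + 15)/6 = 84/6 = 14; σ²_H = ((15−13)/6)² = 0.111
te_I = (3 + 4·4 + 5)/6 = 24/6 = 4; σ²_I = ((5−3)/6)² = 0.111
te_J = (13 + 4·14 + 15)/6 = 84/6 = 14; σ²_J = ((15−13)/6)² = 0.111

Forward pass:
ES_A = 0; EF_A = 4
ES_B = 4; EF_B = 4+2 = 6
ES_C = 4; EF_C = 4+13 = 17
ES_D = 4; EF_D = 4+7 = 11
ES_E = 4; EF_E = 4+11 = 15
ES_F = 4; EF_F = 4+10 = 14
ES_G = 4; EF_G = 4+8 = 12
ES_H = max(EF_C=17, EF_D=11) = 17; EF_H = 17+14 = 31
ES_I = 17; EF_I = 17+4 = 21
ES_J = max(EF_B=6, EF_E=15, EF_F=14, EF_G=12, EF_H=31, EF_I=21) = 31; EF_J = 31+14 = 45
Expected project duration μ = 45 days. Critical path: A → C → H → J.

Variance along critical path = 1.000 + 7.111 + 0.111 + 0.111 = 8.333; σ = 2.887 days.
D = μ + z·σ = 45 + 1.645·2.887 = 49.7 days

49.7 days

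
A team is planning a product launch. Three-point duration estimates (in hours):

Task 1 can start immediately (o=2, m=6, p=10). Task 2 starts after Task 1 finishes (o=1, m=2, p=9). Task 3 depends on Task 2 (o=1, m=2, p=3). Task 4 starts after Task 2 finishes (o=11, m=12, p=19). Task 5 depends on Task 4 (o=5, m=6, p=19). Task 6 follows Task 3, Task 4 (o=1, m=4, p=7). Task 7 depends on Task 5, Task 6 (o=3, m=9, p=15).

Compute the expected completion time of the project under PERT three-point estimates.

te_Task 1 = (2 + 4·6 + 10)/6 = 36/6 = 6
te_Task 2 = (1 + 4·2 + 9)/6 = 18/6 = 3
te_Task 3 = (1 + 4·2 + 3)/6 = 12/6 = 2
te_Task 4 = (11 + 4·12 + 19)/6 = 78/6 = 13
te_Task 5 = (5 + 4·6 + 19)/6 = 48/6 = 8
te_Task 6 = (1 + 4·4 + 7)/6 = 24/6 = 4
te_Task 7 = (3 + 4·9 + 15)/6 = 54/6 = 9

Forward pass:
ES_Task 1 = 0; EF_Task 1 = 6
ES_Task 2 = 6; EF_Task 2 = 6+3 = 9
ES_Task 3 = 9; EF_Task 3 = 9+2 = 11
ES_Task 4 = 9; EF_Task 4 = 9+13 = 22
ES_Task 5 = 22; EF_Task 5 = 22+8 = 30
ES_Task 6 = max(EF_Task 3=11, EF_Task 4=22) = 22; EF_Task 6 = 22+4 = 26
ES_Task 7 = max(EF_Task 5=30, EF_Task 6=26) = 30; EF_Task 7 = 30+9 = 39
Expected project duration μ = 39 hours. Critical path: Task 1 → Task 2 → Task 4 → Task 5 → Task 7.

39 hours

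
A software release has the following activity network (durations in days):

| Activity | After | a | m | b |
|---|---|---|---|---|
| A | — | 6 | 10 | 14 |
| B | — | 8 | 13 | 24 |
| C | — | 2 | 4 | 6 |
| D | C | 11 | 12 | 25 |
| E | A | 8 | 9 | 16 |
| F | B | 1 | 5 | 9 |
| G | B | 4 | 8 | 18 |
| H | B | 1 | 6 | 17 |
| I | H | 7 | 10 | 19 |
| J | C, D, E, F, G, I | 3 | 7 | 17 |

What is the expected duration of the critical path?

te_A = (6 + 4·10 + 14)/6 = 60/6 = 10
te_B = (8 + 4·13 + 24)/6 = 84/6 = 14
te_C = (2 + 4·4 + 6)/6 = 24/6 = 4
te_D = (11 + 4·12 + 25)/6 = 84/6 = 14
te_E = (8 + 4·9 + 16)/6 = 60/6 = 10
te_F = (1 + 4·5 + 9)/6 = 30/6 = 5
te_G = (4 + 4·8 + 18)/6 = 54/6 = 9
te_H = (1 + 4·6 + 17)/6 = 42/6 = 7
te_I = (7 + 4·10 + 19)/6 = 66/6 = 11
te_J = (3 + 4·7 + 17)/6 = 48/6 = 8

Forward pass:
ES_A = 0; EF_A = 10
ES_B = 0; EF_B = 14
ES_C = 0; EF_C = 4
ES_D = 4; EF_D = 4+14 = 18
ES_E = 10; EF_E = 10+10 = 20
ES_F = 14; EF_F = 14+5 = 19
ES_G = 14; EF_G = 14+9 = 23
ES_H = 14; EF_H = 14+7 = 21
ES_I = 21; EF_I = 21+11 = 32
ES_J = max(EF_C=4, EF_D=18, EF_E=20, EF_F=19, EF_G=23, EF_I=32) = 32; EF_J = 32+8 = 40
Expected project duration μ = 40 days. Critical path: B → H → I → J.

40 days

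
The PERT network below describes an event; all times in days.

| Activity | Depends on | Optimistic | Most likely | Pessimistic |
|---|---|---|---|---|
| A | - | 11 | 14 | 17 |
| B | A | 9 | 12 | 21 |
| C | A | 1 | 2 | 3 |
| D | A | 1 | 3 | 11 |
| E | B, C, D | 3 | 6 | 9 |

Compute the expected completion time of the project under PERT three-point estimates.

te_A = (11 + 4·14 + 17)/6 = 84/6 = 14
te_B = (9 + 4·12 + 21)/6 = 78/6 = 13
te_C = (1 + 4·2 + 3)/6 = 12/6 = 2
te_D = (1 + 4·3 + 11)/6 = 24/6 = 4
te_E = (3 + 4·6 + 9)/6 = 36/6 = 6

Forward pass:
ES_A = 0; EF_A = 14
ES_B = 14; EF_B = 14+13 = 27
ES_C = 14; EF_C = 14+2 = 16
ES_D = 14; EF_D = 14+4 = 18
ES_E = max(EF_B=27, EF_C=16, EF_D=18) = 27; EF_E = 27+6 = 33
Expected project duration μ = 33 days. Critical path: A → B → E.

33 days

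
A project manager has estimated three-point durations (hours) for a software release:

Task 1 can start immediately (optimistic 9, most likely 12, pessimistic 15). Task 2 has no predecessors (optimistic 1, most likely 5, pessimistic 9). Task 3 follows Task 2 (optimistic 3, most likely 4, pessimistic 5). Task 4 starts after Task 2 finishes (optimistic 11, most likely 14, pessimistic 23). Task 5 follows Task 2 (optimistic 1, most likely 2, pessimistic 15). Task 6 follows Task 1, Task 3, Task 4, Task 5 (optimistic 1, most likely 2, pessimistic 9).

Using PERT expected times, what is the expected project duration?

te_Task 1 = (9 + 4·12 + 15)/6 = 72/6 = 12
te_Task 2 = (1 + 4·5 + 9)/6 = 30/6 = 5
te_Task 3 = (3 + 4·4 + 5)/6 = 24/6 = 4
te_Task 4 = (11 + 4·14 + 23)/6 = 90/6 = 15
te_Task 5 = (1 + 4·2 + 15)/6 = 24/6 = 4
te_Task 6 = (1 + 4·2 + 9)/6 = 18/6 = 3

Forward pass:
ES_Task 1 = 0; EF_Task 1 = 12
ES_Task 2 = 0; EF_Task 2 = 5
ES_Task 3 = 5; EF_Task 3 = 5+4 = 9
ES_Task 4 = 5; EF_Task 4 = 5+15 = 20
ES_Task 5 = 5; EF_Task 5 = 5+4 = 9
ES_Task 6 = max(EF_Task 1=12, EF_Task 3=9, EF_Task 4=20, EF_Task 5=9) = 20; EF_Task 6 = 20+3 = 23
Expected project duration μ = 23 hours. Critical path: Task 2 → Task 4 → Task 6.

23 hours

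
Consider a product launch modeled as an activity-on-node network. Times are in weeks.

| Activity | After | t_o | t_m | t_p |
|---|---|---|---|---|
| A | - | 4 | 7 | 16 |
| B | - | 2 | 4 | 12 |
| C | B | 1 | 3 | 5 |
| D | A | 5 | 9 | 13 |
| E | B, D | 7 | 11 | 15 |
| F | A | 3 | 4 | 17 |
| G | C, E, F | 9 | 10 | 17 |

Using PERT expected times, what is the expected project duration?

39 weeks

te_A = (4 + 4·7 + 16)/6 = 48/6 = 8
te_B = (2 + 4·4 + 12)/6 = 30/6 = 5
te_C = (1 + 4·3 + 5)/6 = 18/6 = 3
te_D = (5 + 4·9 + 13)/6 = 54/6 = 9
te_E = (7 + 4·11 + 15)/6 = 66/6 = 11
te_F = (3 + 4·4 + 17)/6 = 36/6 = 6
te_G = (9 + 4·10 + 17)/6 = 66/6 = 11

Forward pass:
ES_A = 0; EF_A = 8
ES_B = 0; EF_B = 5
ES_C = 5; EF_C = 5+3 = 8
ES_D = 8; EF_D = 8+9 = 17
ES_E = max(EF_B=5, EF_D=17) = 17; EF_E = 17+11 = 28
ES_F = 8; EF_F = 8+6 = 14
ES_G = max(EF_C=8, EF_E=28, EF_F=14) = 28; EF_G = 28+11 = 39
Expected project duration μ = 39 weeks. Critical path: A → D → E → G.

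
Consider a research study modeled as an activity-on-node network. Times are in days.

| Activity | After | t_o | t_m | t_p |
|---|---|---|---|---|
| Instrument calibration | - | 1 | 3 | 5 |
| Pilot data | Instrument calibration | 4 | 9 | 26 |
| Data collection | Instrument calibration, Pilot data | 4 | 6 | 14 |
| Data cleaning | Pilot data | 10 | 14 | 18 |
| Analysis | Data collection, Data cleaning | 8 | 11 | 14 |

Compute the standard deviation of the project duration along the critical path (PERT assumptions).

4.08 days

te_Instrument calibration = (1 + 4·3 + 5)/6 = 18/6 = 3; σ²_Instrument calibration = ((5−1)/6)² = 0.444
te_Pilot data = (4 + 4·9 + 26)/6 = 66/6 = 11; σ²_Pilot data = ((26−4)/6)² = 13.444
te_Data collection = (4 + 4·6 + 14)/6 = 42/6 = 7; σ²_Data collection = ((14−4)/6)² = 2.778
te_Data cleaning = (10 + 4·14 + 18)/6 = 84/6 = 14; σ²_Data cleaning = ((18−10)/6)² = 1.778
te_Analysis = (8 + 4·11 + 14)/6 = 66/6 = 11; σ²_Analysis = ((14−8)/6)² = 1.000

Forward pass:
ES_Instrument calibration = 0; EF_Instrument calibration = 3
ES_Pilot data = 3; EF_Pilot data = 3+11 = 14
ES_Data collection = max(EF_Instrument calibration=3, EF_Pilot data=14) = 14; EF_Data collection = 14+7 = 21
ES_Data cleaning = 14; EF_Data cleaning = 14+14 = 28
ES_Analysis = max(EF_Data collection=21, EF_Data cleaning=28) = 28; EF_Analysis = 28+11 = 39
Expected project duration μ = 39 days. Critical path: Instrument calibration → Pilot data → Data cleaning → Analysis.

Variance along critical path = 0.444 + 13.444 + 1.778 + 1.000 = 16.667
σ = √16.667 = 4.082 days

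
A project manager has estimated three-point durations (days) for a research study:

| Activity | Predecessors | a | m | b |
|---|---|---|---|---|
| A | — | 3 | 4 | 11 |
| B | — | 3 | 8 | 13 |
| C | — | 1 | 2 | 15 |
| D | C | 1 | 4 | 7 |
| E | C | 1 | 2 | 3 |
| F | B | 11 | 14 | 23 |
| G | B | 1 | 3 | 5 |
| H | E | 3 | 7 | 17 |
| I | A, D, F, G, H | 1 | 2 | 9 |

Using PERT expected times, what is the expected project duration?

te_A = (3 + 4·4 + 11)/6 = 30/6 = 5
te_B = (3 + 4·8 + 13)/6 = 48/6 = 8
te_C = (1 + 4·2 + 15)/6 = 24/6 = 4
te_D = (1 + 4·4 + 7)/6 = 24/6 = 4
te_E = (1 + 4·2 + 3)/6 = 12/6 = 2
te_F = (11 + 4·14 + 23)/6 = 90/6 = 15
te_G = (1 + 4·3 + 5)/6 = 18/6 = 3
te_H = (3 + 4·7 + 17)/6 = 48/6 = 8
te_I = (1 + 4·2 + 9)/6 = 18/6 = 3

Forward pass:
ES_A = 0; EF_A = 5
ES_B = 0; EF_B = 8
ES_C = 0; EF_C = 4
ES_D = 4; EF_D = 4+4 = 8
ES_E = 4; EF_E = 4+2 = 6
ES_F = 8; EF_F = 8+15 = 23
ES_G = 8; EF_G = 8+3 = 11
ES_H = 6; EF_H = 6+8 = 14
ES_I = max(EF_A=5, EF_D=8, EF_F=23, EF_G=11, EF_H=14) = 23; EF_I = 23+3 = 26
Expected project duration μ = 26 days. Critical path: B → F → I.

26 days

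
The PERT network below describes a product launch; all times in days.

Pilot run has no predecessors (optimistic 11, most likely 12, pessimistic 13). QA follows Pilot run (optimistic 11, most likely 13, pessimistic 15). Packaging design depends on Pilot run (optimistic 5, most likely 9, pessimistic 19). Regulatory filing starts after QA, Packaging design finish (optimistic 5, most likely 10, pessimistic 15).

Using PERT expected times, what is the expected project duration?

te_Pilot run = (11 + 4·12 + 13)/6 = 72/6 = 12
te_QA = (11 + 4·13 + 15)/6 = 78/6 = 13
te_Packaging design = (5 + 4·9 + 19)/6 = 60/6 = 10
te_Regulatory filing = (5 + 4·10 + 15)/6 = 60/6 = 10

Forward pass:
ES_Pilot run = 0; EF_Pilot run = 12
ES_QA = 12; EF_QA = 12+13 = 25
ES_Packaging design = 12; EF_Packaging design = 12+10 = 22
ES_Regulatory filing = max(EF_QA=25, EF_Packaging design=22) = 25; EF_Regulatory filing = 25+10 = 35
Expected project duration μ = 35 days. Critical path: Pilot run → QA → Regulatory filing.

35 days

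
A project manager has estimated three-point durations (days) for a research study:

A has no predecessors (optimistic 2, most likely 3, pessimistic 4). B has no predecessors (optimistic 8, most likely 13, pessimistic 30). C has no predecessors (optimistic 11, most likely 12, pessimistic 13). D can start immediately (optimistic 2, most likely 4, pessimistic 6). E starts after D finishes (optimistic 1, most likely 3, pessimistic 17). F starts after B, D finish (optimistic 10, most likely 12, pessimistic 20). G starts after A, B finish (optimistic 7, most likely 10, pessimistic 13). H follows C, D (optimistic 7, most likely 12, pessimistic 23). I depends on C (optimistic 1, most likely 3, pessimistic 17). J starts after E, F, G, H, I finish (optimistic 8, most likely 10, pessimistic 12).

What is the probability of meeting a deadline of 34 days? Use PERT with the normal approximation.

te_A = (2 + 4·3 + 4)/6 = 18/6 = 3; σ²_A = ((4−2)/6)² = 0.111
te_B = (8 + 4·13 + 30)/6 = 90/6 = 15; σ²_B = ((30−8)/6)² = 13.444
te_C = (11 + 4·12 + 13)/6 = 72/6 = 12; σ²_C = ((13−11)/6)² = 0.111
te_D = (2 + 4·4 + 6)/6 = 24/6 = 4; σ²_D = ((6−2)/6)² = 0.444
te_E = (1 + 4·3 + 17)/6 = 30/6 = 5; σ²_E = ((17−1)/6)² = 7.111
te_F = (10 + 4·12 + 20)/6 = 78/6 = 13; σ²_F = ((20−10)/6)² = 2.778
te_G = (7 + 4·10 + 13)/6 = 60/6 = 10; σ²_G = ((13−7)/6)² = 1.000
te_H = (7 + 4·12 + 23)/6 = 78/6 = 13; σ²_H = ((23−7)/6)² = 7.111
te_I = (1 + 4·3 + 17)/6 = 30/6 = 5; σ²_I = ((17−1)/6)² = 7.111
te_J = (8 + 4·10 + 12)/6 = 60/6 = 10; σ²_J = ((12−8)/6)² = 0.444

Forward pass:
ES_A = 0; EF_A = 3
ES_B = 0; EF_B = 15
ES_C = 0; EF_C = 12
ES_D = 0; EF_D = 4
ES_E = 4; EF_E = 4+5 = 9
ES_F = max(EF_B=15, EF_D=4) = 15; EF_F = 15+13 = 28
ES_G = max(EF_A=3, EF_B=15) = 15; EF_G = 15+10 = 25
ES_H = max(EF_C=12, EF_D=4) = 12; EF_H = 12+13 = 25
ES_I = 12; EF_I = 12+5 = 17
ES_J = max(EF_E=9, EF_F=28, EF_G=25, EF_H=25, EF_I=17) = 28; EF_J = 28+10 = 38
Expected project duration μ = 38 days. Critical path: B → F → J.

Variance along critical path = 13.444 + 2.778 + 0.444 = 16.667; σ = √16.667 = 4.082 days.
Z = (34 − 38) / 4.082 = -0.980
P(T ≤ 34) = Φ(-0.980) ≈ 0.164

0.164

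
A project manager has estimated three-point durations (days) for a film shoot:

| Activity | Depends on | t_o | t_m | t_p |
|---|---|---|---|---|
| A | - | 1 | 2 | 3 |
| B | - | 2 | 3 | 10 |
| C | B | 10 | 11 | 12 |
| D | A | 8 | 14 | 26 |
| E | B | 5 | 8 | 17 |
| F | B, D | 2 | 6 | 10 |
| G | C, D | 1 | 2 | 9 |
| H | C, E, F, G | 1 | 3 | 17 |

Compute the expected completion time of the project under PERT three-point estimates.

28 days

te_A = (1 + 4·2 + 3)/6 = 12/6 = 2
te_B = (2 + 4·3 + 10)/6 = 24/6 = 4
te_C = (10 + 4·11 + 12)/6 = 66/6 = 11
te_D = (8 + 4·14 + 26)/6 = 90/6 = 15
te_E = (5 + 4·8 + 17)/6 = 54/6 = 9
te_F = (2 + 4·6 + 10)/6 = 36/6 = 6
te_G = (1 + 4·2 + 9)/6 = 18/6 = 3
te_H = (1 + 4·3 + 17)/6 = 30/6 = 5

Forward pass:
ES_A = 0; EF_A = 2
ES_B = 0; EF_B = 4
ES_C = 4; EF_C = 4+11 = 15
ES_D = 2; EF_D = 2+15 = 17
ES_E = 4; EF_E = 4+9 = 13
ES_F = max(EF_B=4, EF_D=17) = 17; EF_F = 17+6 = 23
ES_G = max(EF_C=15, EF_D=17) = 17; EF_G = 17+3 = 20
ES_H = max(EF_C=15, EF_E=13, EF_F=23, EF_G=20) = 23; EF_H = 23+5 = 28
Expected project duration μ = 28 days. Critical path: A → D → F → H.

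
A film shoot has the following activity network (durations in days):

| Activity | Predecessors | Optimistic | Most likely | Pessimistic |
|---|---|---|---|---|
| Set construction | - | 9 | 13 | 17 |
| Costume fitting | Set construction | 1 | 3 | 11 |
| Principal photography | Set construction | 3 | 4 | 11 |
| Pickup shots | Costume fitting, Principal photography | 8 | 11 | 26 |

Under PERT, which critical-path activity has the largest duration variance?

te_Set construction = (9 + 4·13 + 17)/6 = 78/6 = 13; σ²_Set construction = ((17−9)/6)² = 1.778
te_Costume fitting = (1 + 4·3 + 11)/6 = 24/6 = 4; σ²_Costume fitting = ((11−1)/6)² = 2.778
te_Principal photography = (3 + 4·4 + 11)/6 = 30/6 = 5; σ²_Principal photography = ((11−3)/6)² = 1.778
te_Pickup shots = (8 + 4·11 + 26)/6 = 78/6 = 13; σ²_Pickup shots = ((26−8)/6)² = 9.000

Forward pass:
ES_Set construction = 0; EF_Set construction = 13
ES_Costume fitting = 13; EF_Costume fitting = 13+4 = 17
ES_Principal photography = 13; EF_Principal photography = 13+5 = 18
ES_Pickup shots = max(EF_Costume fitting=17, EF_Principal photography=18) = 18; EF_Pickup shots = 18+13 = 31
Expected project duration μ = 31 days. Critical path: Set construction → Principal photography → Pickup shots.

Variances on critical path: σ²_Set construction=1.778, σ²_Principal photography=1.778, σ²_Pickup shots=9.000.
Largest is σ²_Pickup shots = 9.000.

Pickup shots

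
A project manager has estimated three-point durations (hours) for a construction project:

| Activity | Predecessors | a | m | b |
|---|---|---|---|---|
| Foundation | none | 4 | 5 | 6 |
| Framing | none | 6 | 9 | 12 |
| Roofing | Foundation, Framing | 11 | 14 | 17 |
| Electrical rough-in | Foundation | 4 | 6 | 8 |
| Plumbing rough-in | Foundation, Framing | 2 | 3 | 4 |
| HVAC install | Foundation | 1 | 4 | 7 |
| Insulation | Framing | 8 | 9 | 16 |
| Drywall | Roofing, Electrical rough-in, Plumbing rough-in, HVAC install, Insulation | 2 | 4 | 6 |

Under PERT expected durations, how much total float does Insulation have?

te_Foundation = (4 + 4·5 + 6)/6 = 30/6 = 5
te_Framing = (6 + 4·9 + 12)/6 = 54/6 = 9
te_Roofing = (11 + 4·14 + 17)/6 = 84/6 = 14
te_Electrical rough-in = (4 + 4·6 + 8)/6 = 36/6 = 6
te_Plumbing rough-in = (2 + 4·3 + 4)/6 = 18/6 = 3
te_HVAC install = (1 + 4·4 + 7)/6 = 24/6 = 4
te_Insulation = (8 + 4·9 + 16)/6 = 60/6 = 10
te_Drywall = (2 + 4·4 + 6)/6 = 24/6 = 4

Forward pass:
ES_Foundation = 0; EF_Foundation = 5
ES_Framing = 0; EF_Framing = 9
ES_Roofing = max(EF_Foundation=5, EF_Framing=9) = 9; EF_Roofing = 9+14 = 23
ES_Electrical rough-in = 5; EF_Electrical rough-in = 5+6 = 11
ES_Plumbing rough-in = max(EF_Foundation=5, EF_Framing=9) = 9; EF_Plumbing rough-in = 9+3 = 12
ES_HVAC install = 5; EF_HVAC install = 5+4 = 9
ES_Insulation = 9; EF_Insulation = 9+10 = 19
ES_Drywall = max(EF_Roofing=23, EF_Electrical rough-in=11, EF_Plumbing rough-in=12, EF_HVAC install=9, EF_Insulation=19) = 23; EF_Drywall = 23+4 = 27
Expected project duration μ = 27 hours. Critical path: Framing → Roofing → Drywall.

Backward pass:
LF_Drywall = 27; LS_Drywall = 27−4 = 23
LF_Insulation = LS_Drywall = 23; LS_Insulation = 23−10 = 13
LF_HVAC install = LS_Drywall = 23; LS_HVAC install = 23−4 = 19
LF_Plumbing rough-in = LS_Drywall = 23; LS_Plumbing rough-in = 23−3 = 20
LF_Electrical rough-in = LS_Drywall = 23; LS_Electrical rough-in = 23−6 = 17
LF_Roofing = LS_Drywall = 23; LS_Roofing = 23−14 = 9
LF_Framing = min(LS_Roofing=9, LS_Plumbing rough-in=20, LS_Insulation=13) = 9; LS_Framing = 9−9 = 0
LF_Foundation = min(LS_Roofing=9, LS_Electrical rough-in=17, LS_Plumbing rough-in=20, LS_HVAC install=19) = 9; LS_Foundation = 9−5 = 4
Slack_Insulation = LS_Insulation − ES_Insulation = 13 − 9 = 4

4 hours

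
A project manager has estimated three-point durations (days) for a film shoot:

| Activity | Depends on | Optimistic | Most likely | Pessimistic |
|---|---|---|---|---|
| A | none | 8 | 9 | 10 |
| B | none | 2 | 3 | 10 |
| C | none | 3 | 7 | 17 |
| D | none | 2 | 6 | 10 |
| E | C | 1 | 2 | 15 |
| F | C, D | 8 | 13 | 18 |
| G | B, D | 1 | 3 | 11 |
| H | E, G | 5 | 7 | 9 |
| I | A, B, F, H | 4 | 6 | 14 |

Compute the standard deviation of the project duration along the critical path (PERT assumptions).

te_A = (8 + 4·9 + 10)/6 = 54/6 = 9; σ²_A = ((10−8)/6)² = 0.111
te_B = (2 + 4·3 + 10)/6 = 24/6 = 4; σ²_B = ((10−2)/6)² = 1.778
te_C = (3 + 4·7 + 17)/6 = 48/6 = 8; σ²_C = ((17−3)/6)² = 5.444
te_D = (2 + 4·6 + 10)/6 = 36/6 = 6; σ²_D = ((10−2)/6)² = 1.778
te_E = (1 + 4·2 + 15)/6 = 24/6 = 4; σ²_E = ((15−1)/6)² = 5.444
te_F = (8 + 4·13 + 18)/6 = 78/6 = 13; σ²_F = ((18−8)/6)² = 2.778
te_G = (1 + 4·3 + 11)/6 = 24/6 = 4; σ²_G = ((11−1)/6)² = 2.778
te_H = (5 + 4·7 + 9)/6 = 42/6 = 7; σ²_H = ((9−5)/6)² = 0.444
te_I = (4 + 4·6 + 14)/6 = 42/6 = 7; σ²_I = ((14−4)/6)² = 2.778

Forward pass:
ES_A = 0; EF_A = 9
ES_B = 0; EF_B = 4
ES_C = 0; EF_C = 8
ES_D = 0; EF_D = 6
ES_E = 8; EF_E = 8+4 = 12
ES_F = max(EF_C=8, EF_D=6) = 8; EF_F = 8+13 = 21
ES_G = max(EF_B=4, EF_D=6) = 6; EF_G = 6+4 = 10
ES_H = max(EF_E=12, EF_G=10) = 12; EF_H = 12+7 = 19
ES_I = max(EF_A=9, EF_B=4, EF_F=21, EF_H=19) = 21; EF_I = 21+7 = 28
Expected project duration μ = 28 days. Critical path: C → F → I.

Variance along critical path = 5.444 + 2.778 + 2.778 = 11.000
σ = √11.000 = 3.317 days

3.32 days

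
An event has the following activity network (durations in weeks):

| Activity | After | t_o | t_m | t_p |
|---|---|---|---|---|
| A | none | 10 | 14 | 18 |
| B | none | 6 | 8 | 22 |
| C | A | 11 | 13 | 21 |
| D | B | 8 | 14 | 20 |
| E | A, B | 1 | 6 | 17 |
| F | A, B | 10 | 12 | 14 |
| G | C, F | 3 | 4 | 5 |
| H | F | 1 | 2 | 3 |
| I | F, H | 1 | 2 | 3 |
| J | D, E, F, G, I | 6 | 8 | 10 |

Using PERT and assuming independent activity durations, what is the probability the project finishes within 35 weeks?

te_A = (10 + 4·14 + 18)/6 = 84/6 = 14; σ²_A = ((18−10)/6)² = 1.778
te_B = (6 + 4·8 + 22)/6 = 60/6 = 10; σ²_B = ((22−6)/6)² = 7.111
te_C = (11 + 4·13 + 21)/6 = 84/6 = 14; σ²_C = ((21−11)/6)² = 2.778
te_D = (8 + 4·14 + 20)/6 = 84/6 = 14; σ²_D = ((20−8)/6)² = 4.000
te_E = (1 + 4·6 + 17)/6 = 42/6 = 7; σ²_E = ((17−1)/6)² = 7.111
te_F = (10 + 4·12 + 14)/6 = 72/6 = 12; σ²_F = ((14−10)/6)² = 0.444
te_G = (3 + 4·4 + 5)/6 = 24/6 = 4; σ²_G = ((5−3)/6)² = 0.111
te_H = (1 + 4·2 + 3)/6 = 12/6 = 2; σ²_H = ((3−1)/6)² = 0.111
te_I = (1 + 4·2 + 3)/6 = 12/6 = 2; σ²_I = ((3−1)/6)² = 0.111
te_J = (6 + 4·8 + 10)/6 = 48/6 = 8; σ²_J = ((10−6)/6)² = 0.444

Forward pass:
ES_A = 0; EF_A = 14
ES_B = 0; EF_B = 10
ES_C = 14; EF_C = 14+14 = 28
ES_D = 10; EF_D = 10+14 = 24
ES_E = max(EF_A=14, EF_B=10) = 14; EF_E = 14+7 = 21
ES_F = max(EF_A=14, EF_B=10) = 14; EF_F = 14+12 = 26
ES_G = max(EF_C=28, EF_F=26) = 28; EF_G = 28+4 = 32
ES_H = 26; EF_H = 26+2 = 28
ES_I = max(EF_F=26, EF_H=28) = 28; EF_I = 28+2 = 30
ES_J = max(EF_D=24, EF_E=21, EF_F=26, EF_G=32, EF_I=30) = 32; EF_J = 32+8 = 40
Expected project duration μ = 40 weeks. Critical path: A → C → G → J.

Variance along critical path = 1.778 + 2.778 + 0.111 + 0.444 = 5.111; σ = √5.111 = 2.261 weeks.
Z = (35 − 40) / 2.261 = -2.212
P(T ≤ 35) = Φ(-2.212) ≈ 0.013

0.013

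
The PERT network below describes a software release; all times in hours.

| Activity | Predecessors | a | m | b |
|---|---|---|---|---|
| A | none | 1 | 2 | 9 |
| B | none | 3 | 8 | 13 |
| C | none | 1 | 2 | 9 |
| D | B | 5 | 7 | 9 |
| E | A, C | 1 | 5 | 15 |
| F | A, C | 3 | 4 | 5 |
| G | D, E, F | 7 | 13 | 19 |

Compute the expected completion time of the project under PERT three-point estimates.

28 hours

te_A = (1 + 4·2 + 9)/6 = 18/6 = 3
te_B = (3 + 4·8 + 13)/6 = 48/6 = 8
te_C = (1 + 4·2 + 9)/6 = 18/6 = 3
te_D = (5 + 4·7 + 9)/6 = 42/6 = 7
te_E = (1 + 4·5 + 15)/6 = 36/6 = 6
te_F = (3 + 4·4 + 5)/6 = 24/6 = 4
te_G = (7 + 4·13 + 19)/6 = 78/6 = 13

Forward pass:
ES_A = 0; EF_A = 3
ES_B = 0; EF_B = 8
ES_C = 0; EF_C = 3
ES_D = 8; EF_D = 8+7 = 15
ES_E = max(EF_A=3, EF_C=3) = 3; EF_E = 3+6 = 9
ES_F = max(EF_A=3, EF_C=3) = 3; EF_F = 3+4 = 7
ES_G = max(EF_D=15, EF_E=9, EF_F=7) = 15; EF_G = 15+13 = 28
Expected project duration μ = 28 hours. Critical path: B → D → G.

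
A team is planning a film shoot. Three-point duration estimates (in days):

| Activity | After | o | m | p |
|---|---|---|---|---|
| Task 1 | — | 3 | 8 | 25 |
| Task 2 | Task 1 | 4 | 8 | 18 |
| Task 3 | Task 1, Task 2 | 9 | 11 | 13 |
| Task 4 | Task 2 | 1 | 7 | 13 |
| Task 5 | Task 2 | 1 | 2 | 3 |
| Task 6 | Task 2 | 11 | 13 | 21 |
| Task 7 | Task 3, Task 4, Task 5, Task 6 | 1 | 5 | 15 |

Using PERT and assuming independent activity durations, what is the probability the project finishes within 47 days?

0.938

te_Task 1 = (3 + 4·8 + 25)/6 = 60/6 = 10; σ²_Task 1 = ((25−3)/6)² = 13.444
te_Task 2 = (4 + 4·8 + 18)/6 = 54/6 = 9; σ²_Task 2 = ((18−4)/6)² = 5.444
te_Task 3 = (9 + 4·11 + 13)/6 = 66/6 = 11; σ²_Task 3 = ((13−9)/6)² = 0.444
te_Task 4 = (1 + 4·7 + 13)/6 = 42/6 = 7; σ²_Task 4 = ((13−1)/6)² = 4.000
te_Task 5 = (1 + 4·2 + 3)/6 = 12/6 = 2; σ²_Task 5 = ((3−1)/6)² = 0.111
te_Task 6 = (11 + 4·13 + 21)/6 = 84/6 = 14; σ²_Task 6 = ((21−11)/6)² = 2.778
te_Task 7 = (1 + 4·5 + 15)/6 = 36/6 = 6; σ²_Task 7 = ((15−1)/6)² = 5.444

Forward pass:
ES_Task 1 = 0; EF_Task 1 = 10
ES_Task 2 = 10; EF_Task 2 = 10+9 = 19
ES_Task 3 = max(EF_Task 1=10, EF_Task 2=19) = 19; EF_Task 3 = 19+11 = 30
ES_Task 4 = 19; EF_Task 4 = 19+7 = 26
ES_Task 5 = 19; EF_Task 5 = 19+2 = 21
ES_Task 6 = 19; EF_Task 6 = 19+14 = 33
ES_Task 7 = max(EF_Task 3=30, EF_Task 4=26, EF_Task 5=21, EF_Task 6=33) = 33; EF_Task 7 = 33+6 = 39
Expected project duration μ = 39 days. Critical path: Task 1 → Task 2 → Task 6 → Task 7.

Variance along critical path = 13.444 + 5.444 + 2.778 + 5.444 = 27.111; σ = √27.111 = 5.207 days.
Z = (47 − 39) / 5.207 = 1.536
P(T ≤ 47) = Φ(1.536) ≈ 0.938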